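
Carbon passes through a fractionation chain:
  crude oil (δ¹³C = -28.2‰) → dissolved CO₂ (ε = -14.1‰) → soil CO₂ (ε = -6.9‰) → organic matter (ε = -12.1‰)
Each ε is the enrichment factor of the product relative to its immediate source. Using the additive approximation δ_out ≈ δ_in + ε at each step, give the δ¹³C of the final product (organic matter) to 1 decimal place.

-61.3‰

step 1: δ ≈ -28.2 + (-14.1) = -42.3‰
step 2: δ ≈ -42.3 + (-6.9) = -49.2‰
step 3: δ ≈ -49.2 + (-12.1) = -61.3‰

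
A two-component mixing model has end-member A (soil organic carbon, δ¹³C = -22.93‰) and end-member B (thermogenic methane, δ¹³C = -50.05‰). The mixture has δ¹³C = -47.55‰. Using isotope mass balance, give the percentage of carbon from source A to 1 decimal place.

δ_mix = f_A·δ_A + (1 − f_A)·δ_B  ⇒  f_A = (δ_mix − δ_B)/(δ_A − δ_B)
f_A = (-47.55 − (-50.05)) / (-22.93 − (-50.05))
f_A = 2.50 / 27.12 = 0.0922

9.2%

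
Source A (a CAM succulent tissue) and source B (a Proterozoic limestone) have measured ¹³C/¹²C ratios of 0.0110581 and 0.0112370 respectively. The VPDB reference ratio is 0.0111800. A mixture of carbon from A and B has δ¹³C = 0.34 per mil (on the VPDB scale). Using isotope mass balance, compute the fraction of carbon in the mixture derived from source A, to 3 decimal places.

0.297

δ_A = (0.0110581/0.0111800 − 1)×1000 = (0.989097 − 1)×1000 = -10.903 per mil
δ_B = (0.0112370/0.0111800 − 1)×1000 = (1.005098 − 1)×1000 = 5.098 per mil
f_A = (δ_mix − δ_B)/(δ_A − δ_B) = (0.34 − (5.098))/(-10.903 − (5.098))
f_A = -4.758 / -16.002 = 0.2974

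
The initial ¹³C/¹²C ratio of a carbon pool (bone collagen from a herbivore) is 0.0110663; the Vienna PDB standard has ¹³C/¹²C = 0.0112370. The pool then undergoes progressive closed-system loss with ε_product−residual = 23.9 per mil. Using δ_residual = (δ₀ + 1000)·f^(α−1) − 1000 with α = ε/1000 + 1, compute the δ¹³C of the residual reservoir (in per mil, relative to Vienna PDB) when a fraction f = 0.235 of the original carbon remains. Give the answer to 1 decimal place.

δ₀ = (0.0110663/0.0112370 − 1)×1000 = (0.984809 − 1)×1000 = -15.191 per mil
α − 1 = ε/1000 = 0.0239
f^(α−1) = 0.235^(0.0239) = 0.965981
δ_res = (-15.191 + 1000) × 0.965981 − 1000 = 951.307 − 1000 = -48.69 per mil

-48.7 per mil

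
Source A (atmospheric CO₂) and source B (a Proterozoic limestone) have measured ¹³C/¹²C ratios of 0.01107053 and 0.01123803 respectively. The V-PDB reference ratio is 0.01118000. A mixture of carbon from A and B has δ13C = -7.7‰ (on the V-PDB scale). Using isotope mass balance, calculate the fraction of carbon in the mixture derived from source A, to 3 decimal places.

0.860

δ_A = (0.01107053/0.01118000 − 1)×1000 = (0.990208 − 1)×1000 = -9.792‰
δ_B = (0.01123803/0.01118000 − 1)×1000 = (1.005191 − 1)×1000 = 5.191‰
f_A = (δ_mix − δ_B)/(δ_A − δ_B) = (-7.7 − (5.191))/(-9.792 − (5.191))
f_A = -12.891 / -14.982 = 0.8604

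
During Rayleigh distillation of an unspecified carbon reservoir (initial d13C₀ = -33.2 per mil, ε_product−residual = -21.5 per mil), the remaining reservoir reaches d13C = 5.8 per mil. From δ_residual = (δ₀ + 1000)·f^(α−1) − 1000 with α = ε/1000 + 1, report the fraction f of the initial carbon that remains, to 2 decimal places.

0.16

α − 1 = ε/1000 = -0.0215
(δ_res + 1000)/(δ₀ + 1000) = (5.8 + 1000)/(-33.2 + 1000) = 1005.8/966.8 = 1.040339
f = 1.040339^(1/-0.0215) = exp(ln(1.040339)/-0.0215) = exp(0.03955/-0.0215)
f = exp(-1.8394) = 0.1589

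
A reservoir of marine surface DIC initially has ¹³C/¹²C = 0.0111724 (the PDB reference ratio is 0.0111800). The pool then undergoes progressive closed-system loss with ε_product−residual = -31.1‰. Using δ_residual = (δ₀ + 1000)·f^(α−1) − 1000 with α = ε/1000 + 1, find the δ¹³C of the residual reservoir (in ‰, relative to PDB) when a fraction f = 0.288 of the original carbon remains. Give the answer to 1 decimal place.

38.8‰

δ₀ = (0.0111724/0.0111800 − 1)×1000 = (0.999320 − 1)×1000 = -0.680‰
α − 1 = ε/1000 = -0.0311
f^(α−1) = 0.288^(-0.0311) = 1.039472
δ_res = (-0.680 + 1000) × 1.039472 − 1000 = 1038.766 − 1000 = 38.77‰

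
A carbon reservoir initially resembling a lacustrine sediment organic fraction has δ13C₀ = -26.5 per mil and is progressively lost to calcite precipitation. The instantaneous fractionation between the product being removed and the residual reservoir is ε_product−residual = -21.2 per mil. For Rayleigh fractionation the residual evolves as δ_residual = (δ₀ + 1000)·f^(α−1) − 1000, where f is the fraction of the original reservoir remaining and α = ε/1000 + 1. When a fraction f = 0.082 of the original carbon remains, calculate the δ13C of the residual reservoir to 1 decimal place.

26.5 per mil

Rayleigh residual: δ_res = (δ₀ + 1000)·f^(α−1) − 1000
α = ε/1000 + 1 = 0.97880, so α − 1 = -0.02120
f^(α−1) = 0.082^(-0.02120) = 1.054453
δ_res = (-26.5 + 1000) × 1.054453 − 1000 = 1026.510 − 1000 = 26.51 per mil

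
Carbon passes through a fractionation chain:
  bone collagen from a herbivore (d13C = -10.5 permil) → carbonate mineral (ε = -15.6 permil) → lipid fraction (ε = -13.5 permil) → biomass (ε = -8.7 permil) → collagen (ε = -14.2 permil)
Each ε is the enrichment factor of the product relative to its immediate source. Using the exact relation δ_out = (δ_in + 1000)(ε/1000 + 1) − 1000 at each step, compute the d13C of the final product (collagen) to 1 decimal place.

-61.0 permil

step 1: δ = (-10.50 + 1000)·(-15.6/1000 + 1) − 1000 = -25.94 permil
step 2: δ = (-25.94 + 1000)·(-13.5/1000 + 1) − 1000 = -39.09 permil
step 3: δ = (-39.09 + 1000)·(-8.7/1000 + 1) − 1000 = -47.45 permil
step 4: δ = (-47.45 + 1000)·(-14.2/1000 + 1) − 1000 = -60.97 permil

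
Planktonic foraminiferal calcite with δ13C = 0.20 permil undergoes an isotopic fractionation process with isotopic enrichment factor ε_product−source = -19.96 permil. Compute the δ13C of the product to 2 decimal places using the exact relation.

To first order, δ_product ≈ δ_source + ε = -19.76 permil.
Exactly, δ_product = (δ_source + 1000)·(ε/1000 + 1) − 1000.
δ_product = (0.20 + 1000) × (-19.96/1000 + 1) − 1000
δ_product = -19.764 permil

-19.76 permil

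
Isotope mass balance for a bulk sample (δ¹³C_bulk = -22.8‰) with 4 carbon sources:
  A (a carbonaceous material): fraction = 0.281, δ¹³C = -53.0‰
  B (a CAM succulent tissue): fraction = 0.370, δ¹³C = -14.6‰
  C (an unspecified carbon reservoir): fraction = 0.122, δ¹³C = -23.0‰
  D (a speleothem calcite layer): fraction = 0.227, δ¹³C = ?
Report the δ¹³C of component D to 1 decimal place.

1.3‰

Isotope mass balance: δ_bulk = Σ fᵢ·δᵢ.
-22.8 = 0.281×(-53.0) + 0.370×(-14.6) + 0.122×(-23.0) + 0.227×δ_D
0.227·δ_D = -22.8 − (-23.101) = 0.301
δ_D = 0.301 / 0.227 = 1.33‰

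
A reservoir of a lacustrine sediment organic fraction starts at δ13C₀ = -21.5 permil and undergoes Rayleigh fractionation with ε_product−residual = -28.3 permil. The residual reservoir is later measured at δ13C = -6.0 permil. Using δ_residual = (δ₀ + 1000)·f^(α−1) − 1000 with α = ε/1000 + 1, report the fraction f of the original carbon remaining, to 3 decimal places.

α − 1 = ε/1000 = -0.0283
(δ_res + 1000)/(δ₀ + 1000) = (-6.0 + 1000)/(-21.5 + 1000) = 994.0/978.5 = 1.015841
f = 1.015841^(1/-0.0283) = exp(ln(1.015841)/-0.0283) = exp(0.01572/-0.0283)
f = exp(-0.5554) = 0.5739

0.574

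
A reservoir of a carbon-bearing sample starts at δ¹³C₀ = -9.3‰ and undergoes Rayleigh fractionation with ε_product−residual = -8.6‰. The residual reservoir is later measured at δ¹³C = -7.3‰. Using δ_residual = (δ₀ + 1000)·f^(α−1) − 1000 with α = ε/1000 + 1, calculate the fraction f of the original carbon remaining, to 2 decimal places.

α − 1 = ε/1000 = -0.0086
(δ_res + 1000)/(δ₀ + 1000) = (-7.3 + 1000)/(-9.3 + 1000) = 992.7/990.7 = 1.002019
f = 1.002019^(1/-0.0086) = exp(ln(1.002019)/-0.0086) = exp(0.00202/-0.0086)
f = exp(-0.2345) = 0.7910

0.79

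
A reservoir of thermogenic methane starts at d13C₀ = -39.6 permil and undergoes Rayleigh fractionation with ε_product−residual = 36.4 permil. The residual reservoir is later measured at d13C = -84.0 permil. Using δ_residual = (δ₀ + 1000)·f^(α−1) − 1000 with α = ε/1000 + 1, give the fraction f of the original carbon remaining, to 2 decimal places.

α − 1 = ε/1000 = 0.0364
(δ_res + 1000)/(δ₀ + 1000) = (-84.0 + 1000)/(-39.6 + 1000) = 916.0/960.4 = 0.953769
f = 0.953769^(1/0.0364) = exp(ln(0.953769)/0.0364) = exp(-0.04733/0.0364)
f = exp(-1.3004) = 0.2724

0.27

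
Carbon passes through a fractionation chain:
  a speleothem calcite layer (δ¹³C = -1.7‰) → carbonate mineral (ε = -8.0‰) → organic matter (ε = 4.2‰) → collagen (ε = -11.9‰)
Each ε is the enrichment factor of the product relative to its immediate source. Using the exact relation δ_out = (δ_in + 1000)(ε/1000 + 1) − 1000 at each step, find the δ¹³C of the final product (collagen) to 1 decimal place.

-17.4‰

step 1: δ = (-1.70 + 1000)·(-8.0/1000 + 1) − 1000 = -9.69‰
step 2: δ = (-9.69 + 1000)·(4.2/1000 + 1) − 1000 = -5.53‰
step 3: δ = (-5.53 + 1000)·(-11.9/1000 + 1) − 1000 = -17.36‰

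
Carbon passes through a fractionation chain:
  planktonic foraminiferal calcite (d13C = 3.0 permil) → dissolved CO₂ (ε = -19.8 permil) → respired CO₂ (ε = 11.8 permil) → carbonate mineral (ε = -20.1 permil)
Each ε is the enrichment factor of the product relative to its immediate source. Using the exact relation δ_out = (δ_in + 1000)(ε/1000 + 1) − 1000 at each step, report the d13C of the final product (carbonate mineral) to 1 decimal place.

step 1: δ = (3.00 + 1000)·(-19.8/1000 + 1) − 1000 = -16.86 permil
step 2: δ = (-16.86 + 1000)·(11.8/1000 + 1) − 1000 = -5.26 permil
step 3: δ = (-5.26 + 1000)·(-20.1/1000 + 1) − 1000 = -25.25 permil

-25.3 permil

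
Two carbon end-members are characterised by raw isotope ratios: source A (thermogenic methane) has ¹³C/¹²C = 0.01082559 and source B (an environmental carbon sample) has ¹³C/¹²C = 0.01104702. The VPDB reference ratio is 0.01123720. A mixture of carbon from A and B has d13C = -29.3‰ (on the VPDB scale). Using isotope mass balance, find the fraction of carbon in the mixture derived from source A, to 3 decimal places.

δ_A = (0.01082559/0.01123720 − 1)×1000 = (0.963371 − 1)×1000 = -36.629‰
δ_B = (0.01104702/0.01123720 − 1)×1000 = (0.983076 − 1)×1000 = -16.924‰
f_A = (δ_mix − δ_B)/(δ_A − δ_B) = (-29.3 − (-16.924))/(-36.629 − (-16.924))
f_A = -12.376 / -19.705 = 0.6281

0.628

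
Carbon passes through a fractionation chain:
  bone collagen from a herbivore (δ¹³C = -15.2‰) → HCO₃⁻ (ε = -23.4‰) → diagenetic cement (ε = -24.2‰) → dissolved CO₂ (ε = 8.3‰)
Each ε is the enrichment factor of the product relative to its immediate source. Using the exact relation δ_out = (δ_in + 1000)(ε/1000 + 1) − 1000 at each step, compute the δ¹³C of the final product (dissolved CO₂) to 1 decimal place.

step 1: δ = (-15.20 + 1000)·(-23.4/1000 + 1) − 1000 = -38.24‰
step 2: δ = (-38.24 + 1000)·(-24.2/1000 + 1) − 1000 = -61.52‰
step 3: δ = (-61.52 + 1000)·(8.3/1000 + 1) − 1000 = -53.73‰

-53.7‰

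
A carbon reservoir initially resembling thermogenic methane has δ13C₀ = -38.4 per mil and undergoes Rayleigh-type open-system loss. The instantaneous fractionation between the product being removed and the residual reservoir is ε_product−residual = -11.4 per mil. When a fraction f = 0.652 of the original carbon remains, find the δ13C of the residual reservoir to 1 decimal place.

-33.7 per mil

Rayleigh residual: δ_res = (δ₀ + 1000)·f^(α−1) − 1000
α = ε/1000 + 1 = 0.98860, so α − 1 = -0.01140
f^(α−1) = 0.652^(-0.01140) = 1.004888
δ_res = (-38.4 + 1000) × 1.004888 − 1000 = 966.300 − 1000 = -33.70 per mil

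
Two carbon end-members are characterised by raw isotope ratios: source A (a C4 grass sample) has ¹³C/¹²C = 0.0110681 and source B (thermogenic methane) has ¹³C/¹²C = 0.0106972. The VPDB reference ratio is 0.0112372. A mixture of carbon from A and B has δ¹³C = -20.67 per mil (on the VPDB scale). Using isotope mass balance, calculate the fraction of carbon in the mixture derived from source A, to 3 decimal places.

0.830

δ_A = (0.0110681/0.0112372 − 1)×1000 = (0.984952 − 1)×1000 = -15.048 per mil
δ_B = (0.0106972/0.0112372 − 1)×1000 = (0.951945 − 1)×1000 = -48.055 per mil
f_A = (δ_mix − δ_B)/(δ_A − δ_B) = (-20.67 − (-48.055))/(-15.048 − (-48.055))
f_A = 27.385 / 33.006 = 0.8297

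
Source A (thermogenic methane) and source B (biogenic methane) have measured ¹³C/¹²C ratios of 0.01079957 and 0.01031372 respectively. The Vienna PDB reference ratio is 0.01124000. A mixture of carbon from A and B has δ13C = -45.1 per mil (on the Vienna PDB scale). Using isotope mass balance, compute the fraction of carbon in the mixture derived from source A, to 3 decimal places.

δ_A = (0.01079957/0.01124000 − 1)×1000 = (0.960816 − 1)×1000 = -39.184 per mil
δ_B = (0.01031372/0.01124000 − 1)×1000 = (0.917591 − 1)×1000 = -82.409 per mil
f_A = (δ_mix − δ_B)/(δ_A − δ_B) = (-45.1 − (-82.409))/(-39.184 − (-82.409))
f_A = 37.309 / 43.225 = 0.8631

0.863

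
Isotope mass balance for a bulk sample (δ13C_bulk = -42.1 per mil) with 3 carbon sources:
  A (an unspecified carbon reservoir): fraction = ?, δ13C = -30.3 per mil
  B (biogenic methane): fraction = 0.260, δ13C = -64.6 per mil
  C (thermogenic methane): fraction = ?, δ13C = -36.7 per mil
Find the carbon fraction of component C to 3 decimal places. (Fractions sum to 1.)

Let f_C and f_A be the unknown fractions; fractions sum to 1 so f_C + f_A = 0.740.
Mass balance: Σ fᵢ·δᵢ = δ_bulk ⇒ f_C·(-36.7) + f_A·(-30.3) = -42.1 − (-16.796) = -25.304
Substitute f_A = 0.740 − f_C:
f_C·(-36.7 − -30.3) = -25.304 − 0.740×(-30.3) = -2.882
f_C = -2.882 / -6.4 = 0.4503

0.450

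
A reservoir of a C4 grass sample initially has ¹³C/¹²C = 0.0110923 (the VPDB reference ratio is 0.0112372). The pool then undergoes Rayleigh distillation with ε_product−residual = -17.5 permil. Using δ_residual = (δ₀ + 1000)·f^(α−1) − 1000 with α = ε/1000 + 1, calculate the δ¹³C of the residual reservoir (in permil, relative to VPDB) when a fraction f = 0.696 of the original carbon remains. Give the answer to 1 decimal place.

δ₀ = (0.0110923/0.0112372 − 1)×1000 = (0.987105 − 1)×1000 = -12.895 permil
α − 1 = ε/1000 = -0.0175
f^(α−1) = 0.696^(-0.0175) = 1.006362
δ_res = (-12.895 + 1000) × 1.006362 − 1000 = 993.386 − 1000 = -6.61 permil

-6.6 permil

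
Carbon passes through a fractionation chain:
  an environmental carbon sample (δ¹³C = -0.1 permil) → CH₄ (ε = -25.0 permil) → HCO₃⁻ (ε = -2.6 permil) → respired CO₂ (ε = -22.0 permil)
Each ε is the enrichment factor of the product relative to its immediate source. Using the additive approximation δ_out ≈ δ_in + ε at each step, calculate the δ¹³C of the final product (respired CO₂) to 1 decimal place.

step 1: δ ≈ -0.1 + (-25.0) = -25.1 permil
step 2: δ ≈ -25.1 + (-2.6) = -27.7 permil
step 3: δ ≈ -27.7 + (-22.0) = -49.7 permil

-49.7 permil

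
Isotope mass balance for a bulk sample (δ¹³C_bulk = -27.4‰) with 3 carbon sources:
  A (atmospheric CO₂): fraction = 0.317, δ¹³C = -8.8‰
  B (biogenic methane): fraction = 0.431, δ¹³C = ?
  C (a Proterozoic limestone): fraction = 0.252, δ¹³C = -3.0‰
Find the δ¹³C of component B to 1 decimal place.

-55.3‰

Isotope mass balance: δ_bulk = Σ fᵢ·δᵢ.
-27.4 = 0.317×(-8.8) + 0.431×δ_B + 0.252×(-3.0)
0.431·δ_B = -27.4 − (-3.546) = -23.854
δ_B = -23.854 / 0.431 = -55.35‰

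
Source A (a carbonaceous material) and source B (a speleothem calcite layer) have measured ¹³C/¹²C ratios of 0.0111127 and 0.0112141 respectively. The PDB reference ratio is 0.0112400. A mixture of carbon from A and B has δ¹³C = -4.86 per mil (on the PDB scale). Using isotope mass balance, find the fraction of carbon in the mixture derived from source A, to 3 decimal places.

0.283

δ_A = (0.0111127/0.0112400 − 1)×1000 = (0.988674 − 1)×1000 = -11.326 per mil
δ_B = (0.0112141/0.0112400 − 1)×1000 = (0.997696 − 1)×1000 = -2.304 per mil
f_A = (δ_mix − δ_B)/(δ_A − δ_B) = (-4.86 − (-2.304))/(-11.326 − (-2.304))
f_A = -2.556 / -9.021 = 0.2833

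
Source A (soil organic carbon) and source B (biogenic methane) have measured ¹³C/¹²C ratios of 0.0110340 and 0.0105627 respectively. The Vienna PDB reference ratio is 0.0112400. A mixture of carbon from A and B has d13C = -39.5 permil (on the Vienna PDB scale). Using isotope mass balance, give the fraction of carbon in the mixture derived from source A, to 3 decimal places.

δ_A = (0.0110340/0.0112400 − 1)×1000 = (0.981673 − 1)×1000 = -18.327 permil
δ_B = (0.0105627/0.0112400 − 1)×1000 = (0.939742 − 1)×1000 = -60.258 permil
f_A = (δ_mix − δ_B)/(δ_A − δ_B) = (-39.5 − (-60.258))/(-18.327 − (-60.258))
f_A = 20.758 / 41.931 = 0.4951

0.495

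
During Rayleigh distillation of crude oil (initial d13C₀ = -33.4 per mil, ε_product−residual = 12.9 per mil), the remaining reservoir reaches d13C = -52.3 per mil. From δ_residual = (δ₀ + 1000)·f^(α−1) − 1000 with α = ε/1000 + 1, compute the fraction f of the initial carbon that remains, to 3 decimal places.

α − 1 = ε/1000 = 0.0129
(δ_res + 1000)/(δ₀ + 1000) = (-52.3 + 1000)/(-33.4 + 1000) = 947.7/966.6 = 0.980447
f = 0.980447^(1/0.0129) = exp(ln(0.980447)/0.0129) = exp(-0.01975/0.0129)
f = exp(-1.5308) = 0.2164

0.216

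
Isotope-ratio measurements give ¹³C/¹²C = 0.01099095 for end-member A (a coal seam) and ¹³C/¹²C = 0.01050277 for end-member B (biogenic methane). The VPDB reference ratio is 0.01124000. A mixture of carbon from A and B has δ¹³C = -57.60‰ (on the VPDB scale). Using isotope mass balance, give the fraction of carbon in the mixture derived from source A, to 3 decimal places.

0.184

δ_A = (0.01099095/0.01124000 − 1)×1000 = (0.977843 − 1)×1000 = -22.157‰
δ_B = (0.01050277/0.01124000 − 1)×1000 = (0.934410 − 1)×1000 = -65.590‰
f_A = (δ_mix − δ_B)/(δ_A − δ_B) = (-57.60 − (-65.590))/(-22.157 − (-65.590))
f_A = 7.990 / 43.432 = 0.1840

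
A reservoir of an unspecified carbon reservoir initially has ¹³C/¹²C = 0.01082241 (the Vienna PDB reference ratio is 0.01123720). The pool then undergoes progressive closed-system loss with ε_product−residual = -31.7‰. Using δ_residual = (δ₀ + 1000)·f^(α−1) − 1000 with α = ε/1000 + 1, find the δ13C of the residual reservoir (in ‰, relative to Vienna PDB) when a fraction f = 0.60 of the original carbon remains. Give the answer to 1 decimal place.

δ₀ = (0.01082241/0.01123720 − 1)×1000 = (0.963088 − 1)×1000 = -36.912‰
α − 1 = ε/1000 = -0.0317
f^(α−1) = 0.60^(-0.0317) = 1.016325
δ_res = (-36.912 + 1000) × 1.016325 − 1000 = 978.810 − 1000 = -21.19‰

-21.2‰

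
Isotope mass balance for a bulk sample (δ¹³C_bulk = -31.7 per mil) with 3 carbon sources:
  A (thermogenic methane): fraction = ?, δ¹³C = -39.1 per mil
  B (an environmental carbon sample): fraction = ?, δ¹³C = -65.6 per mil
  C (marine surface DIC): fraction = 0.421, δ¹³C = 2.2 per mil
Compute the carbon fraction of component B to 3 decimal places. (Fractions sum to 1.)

Let f_B and f_A be the unknown fractions; fractions sum to 1 so f_B + f_A = 0.579.
Mass balance: Σ fᵢ·δᵢ = δ_bulk ⇒ f_B·(-65.6) + f_A·(-39.1) = -31.7 − (0.926) = -32.626
Substitute f_A = 0.579 − f_B:
f_B·(-65.6 − -39.1) = -32.626 − 0.579×(-39.1) = -9.987
f_B = -9.987 / -26.5 = 0.3769

0.377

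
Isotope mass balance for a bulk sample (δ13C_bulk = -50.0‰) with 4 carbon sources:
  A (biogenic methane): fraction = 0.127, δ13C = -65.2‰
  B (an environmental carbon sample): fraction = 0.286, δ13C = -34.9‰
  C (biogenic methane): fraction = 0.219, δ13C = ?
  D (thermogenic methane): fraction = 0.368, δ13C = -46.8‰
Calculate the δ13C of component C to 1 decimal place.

-66.3‰

Isotope mass balance: δ_bulk = Σ fᵢ·δᵢ.
-50.0 = 0.127×(-65.2) + 0.286×(-34.9) + 0.219×δ_C + 0.368×(-46.8)
0.219·δ_C = -50.0 − (-35.484) = -14.516
δ_C = -14.516 / 0.219 = -66.28‰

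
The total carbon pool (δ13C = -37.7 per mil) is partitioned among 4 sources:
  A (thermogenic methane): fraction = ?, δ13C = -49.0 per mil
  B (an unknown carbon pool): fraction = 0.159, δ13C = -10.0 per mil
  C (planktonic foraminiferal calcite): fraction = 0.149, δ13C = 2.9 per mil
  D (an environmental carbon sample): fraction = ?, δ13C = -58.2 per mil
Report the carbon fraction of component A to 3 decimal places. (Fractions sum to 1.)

0.406

Let f_A and f_D be the unknown fractions; fractions sum to 1 so f_A + f_D = 0.692.
Mass balance: Σ fᵢ·δᵢ = δ_bulk ⇒ f_A·(-49.0) + f_D·(-58.2) = -37.7 − (-1.158) = -36.542
Substitute f_D = 0.692 − f_A:
f_A·(-49.0 − -58.2) = -36.542 − 0.692×(-58.2) = 3.732
f_A = 3.732 / 9.2 = 0.4057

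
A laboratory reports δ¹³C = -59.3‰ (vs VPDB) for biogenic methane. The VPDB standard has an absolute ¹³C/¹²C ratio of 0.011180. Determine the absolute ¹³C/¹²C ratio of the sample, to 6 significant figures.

0.0105170

R_sample = R_standard × (δ¹³C/1000 + 1)
R_sample = 0.011180 × (-59.3/1000 + 1) = 0.011180 × 0.940700
R_sample = 0.0105170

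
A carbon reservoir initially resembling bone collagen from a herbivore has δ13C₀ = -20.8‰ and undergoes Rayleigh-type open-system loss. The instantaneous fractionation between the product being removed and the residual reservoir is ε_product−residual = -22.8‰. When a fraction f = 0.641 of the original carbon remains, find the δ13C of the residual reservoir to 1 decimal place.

-10.8‰

Rayleigh residual: δ_res = (δ₀ + 1000)·f^(α−1) − 1000
α = ε/1000 + 1 = 0.97720, so α − 1 = -0.02280
f^(α−1) = 0.641^(-0.02280) = 1.010191
δ_res = (-20.8 + 1000) × 1.010191 − 1000 = 989.179 − 1000 = -10.82‰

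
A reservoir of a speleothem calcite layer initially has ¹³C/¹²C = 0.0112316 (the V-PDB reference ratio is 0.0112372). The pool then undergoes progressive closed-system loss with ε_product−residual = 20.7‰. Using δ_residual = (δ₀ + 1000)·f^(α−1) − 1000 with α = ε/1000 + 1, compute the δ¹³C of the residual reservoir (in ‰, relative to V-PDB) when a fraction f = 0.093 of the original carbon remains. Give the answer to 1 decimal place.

δ₀ = (0.0112316/0.0112372 − 1)×1000 = (0.999502 − 1)×1000 = -0.498‰
α − 1 = ε/1000 = 0.0207
f^(α−1) = 0.093^(0.0207) = 0.952023
δ_res = (-0.498 + 1000) × 0.952023 − 1000 = 951.549 − 1000 = -48.45‰

-48.5‰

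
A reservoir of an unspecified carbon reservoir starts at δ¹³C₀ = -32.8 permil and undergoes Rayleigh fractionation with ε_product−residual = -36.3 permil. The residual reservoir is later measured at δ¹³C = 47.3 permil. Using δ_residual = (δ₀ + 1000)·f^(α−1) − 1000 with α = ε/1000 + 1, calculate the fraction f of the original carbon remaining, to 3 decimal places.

α − 1 = ε/1000 = -0.0363
(δ_res + 1000)/(δ₀ + 1000) = (47.3 + 1000)/(-32.8 + 1000) = 1047.3/967.2 = 1.082816
f = 1.082816^(1/-0.0363) = exp(ln(1.082816)/-0.0363) = exp(0.07957/-0.0363)
f = exp(-2.1919) = 0.1117

0.112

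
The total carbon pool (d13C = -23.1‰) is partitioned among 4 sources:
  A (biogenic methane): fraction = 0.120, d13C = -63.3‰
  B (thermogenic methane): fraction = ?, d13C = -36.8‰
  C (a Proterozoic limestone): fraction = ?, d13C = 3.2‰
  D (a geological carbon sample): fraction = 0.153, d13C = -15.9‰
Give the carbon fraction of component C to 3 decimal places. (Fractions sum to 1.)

Let f_C and f_B be the unknown fractions; fractions sum to 1 so f_C + f_B = 0.727.
Mass balance: Σ fᵢ·δᵢ = δ_bulk ⇒ f_C·(3.2) + f_B·(-36.8) = -23.1 − (-10.029) = -13.071
Substitute f_B = 0.727 − f_C:
f_C·(3.2 − -36.8) = -13.071 − 0.727×(-36.8) = 13.682
f_C = 13.682 / 40.0 = 0.3421

0.342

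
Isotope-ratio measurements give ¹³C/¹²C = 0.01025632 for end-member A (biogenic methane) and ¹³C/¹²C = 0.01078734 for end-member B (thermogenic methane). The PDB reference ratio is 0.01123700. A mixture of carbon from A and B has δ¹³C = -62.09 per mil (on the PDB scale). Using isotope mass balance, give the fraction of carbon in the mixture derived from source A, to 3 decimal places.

0.467

δ_A = (0.01025632/0.01123700 − 1)×1000 = (0.912728 − 1)×1000 = -87.272 per mil
δ_B = (0.01078734/0.01123700 − 1)×1000 = (0.959984 − 1)×1000 = -40.016 per mil
f_A = (δ_mix − δ_B)/(δ_A − δ_B) = (-62.09 − (-40.016))/(-87.272 − (-40.016))
f_A = -22.074 / -47.256 = 0.4671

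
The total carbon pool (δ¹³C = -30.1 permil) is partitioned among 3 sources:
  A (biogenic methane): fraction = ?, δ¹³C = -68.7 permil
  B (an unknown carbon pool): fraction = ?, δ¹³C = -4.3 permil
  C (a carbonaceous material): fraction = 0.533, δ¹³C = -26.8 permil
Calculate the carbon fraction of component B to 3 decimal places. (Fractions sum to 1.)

0.253

Let f_B and f_A be the unknown fractions; fractions sum to 1 so f_B + f_A = 0.467.
Mass balance: Σ fᵢ·δᵢ = δ_bulk ⇒ f_B·(-4.3) + f_A·(-68.7) = -30.1 − (-14.284) = -15.816
Substitute f_A = 0.467 − f_B:
f_B·(-4.3 − -68.7) = -15.816 − 0.467×(-68.7) = 16.267
f_B = 16.267 / 64.4 = 0.2526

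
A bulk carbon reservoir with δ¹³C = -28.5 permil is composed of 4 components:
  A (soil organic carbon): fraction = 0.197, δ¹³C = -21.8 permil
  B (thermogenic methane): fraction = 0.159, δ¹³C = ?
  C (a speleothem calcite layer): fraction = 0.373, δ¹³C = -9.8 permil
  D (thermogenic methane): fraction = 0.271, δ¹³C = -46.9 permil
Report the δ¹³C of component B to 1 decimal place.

Isotope mass balance: δ_bulk = Σ fᵢ·δᵢ.
-28.5 = 0.197×(-21.8) + 0.159×δ_B + 0.373×(-9.8) + 0.271×(-46.9)
0.159·δ_B = -28.5 − (-20.660) = -7.840
δ_B = -7.840 / 0.159 = -49.31 permil

-49.3 permil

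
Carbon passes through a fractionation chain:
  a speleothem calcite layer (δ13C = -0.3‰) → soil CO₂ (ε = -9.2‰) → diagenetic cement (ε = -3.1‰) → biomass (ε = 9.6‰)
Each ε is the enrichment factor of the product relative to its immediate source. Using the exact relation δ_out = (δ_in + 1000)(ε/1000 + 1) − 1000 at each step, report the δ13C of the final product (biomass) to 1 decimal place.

-3.1‰

step 1: δ = (-0.30 + 1000)·(-9.2/1000 + 1) − 1000 = -9.50‰
step 2: δ = (-9.50 + 1000)·(-3.1/1000 + 1) − 1000 = -12.57‰
step 3: δ = (-12.57 + 1000)·(9.6/1000 + 1) − 1000 = -3.09‰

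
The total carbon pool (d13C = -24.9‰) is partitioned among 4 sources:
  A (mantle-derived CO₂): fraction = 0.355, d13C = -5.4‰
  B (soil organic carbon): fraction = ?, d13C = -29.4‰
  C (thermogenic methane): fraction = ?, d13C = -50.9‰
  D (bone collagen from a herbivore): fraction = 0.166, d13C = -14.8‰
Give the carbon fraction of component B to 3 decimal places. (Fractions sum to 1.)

Let f_B and f_C be the unknown fractions; fractions sum to 1 so f_B + f_C = 0.479.
Mass balance: Σ fᵢ·δᵢ = δ_bulk ⇒ f_B·(-29.4) + f_C·(-50.9) = -24.9 − (-4.374) = -20.526
Substitute f_C = 0.479 − f_B:
f_B·(-29.4 − -50.9) = -20.526 − 0.479×(-50.9) = 3.855
f_B = 3.855 / 21.5 = 0.1793

0.179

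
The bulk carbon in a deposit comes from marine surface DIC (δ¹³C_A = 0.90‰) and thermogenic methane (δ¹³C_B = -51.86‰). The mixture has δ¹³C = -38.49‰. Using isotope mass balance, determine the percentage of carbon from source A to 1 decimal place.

δ_mix = f_A·δ_A + (1 − f_A)·δ_B  ⇒  f_A = (δ_mix − δ_B)/(δ_A − δ_B)
f_A = (-38.49 − (-51.86)) / (0.90 − (-51.86))
f_A = 13.37 / 52.76 = 0.2534

25.3%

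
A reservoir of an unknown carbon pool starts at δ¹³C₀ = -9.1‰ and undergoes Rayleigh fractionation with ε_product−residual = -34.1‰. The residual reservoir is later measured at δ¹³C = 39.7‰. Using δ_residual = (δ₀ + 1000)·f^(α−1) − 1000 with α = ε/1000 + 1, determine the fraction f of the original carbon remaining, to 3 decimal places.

0.244

α − 1 = ε/1000 = -0.0341
(δ_res + 1000)/(δ₀ + 1000) = (39.7 + 1000)/(-9.1 + 1000) = 1039.7/990.9 = 1.049248
f = 1.049248^(1/-0.0341) = exp(ln(1.049248)/-0.0341) = exp(0.04807/-0.0341)
f = exp(-1.4098) = 0.2442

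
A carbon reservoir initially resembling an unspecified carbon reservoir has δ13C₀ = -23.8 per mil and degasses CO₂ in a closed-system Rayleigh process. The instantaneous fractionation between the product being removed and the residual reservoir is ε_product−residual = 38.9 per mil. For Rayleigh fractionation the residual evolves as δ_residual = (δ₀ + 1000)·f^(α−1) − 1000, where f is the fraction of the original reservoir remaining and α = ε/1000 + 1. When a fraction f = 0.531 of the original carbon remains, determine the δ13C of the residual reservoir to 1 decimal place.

-47.5 per mil

Rayleigh residual: δ_res = (δ₀ + 1000)·f^(α−1) − 1000
α = ε/1000 + 1 = 1.03890, so α − 1 = 0.03890
f^(α−1) = 0.531^(0.03890) = 0.975677
δ_res = (-23.8 + 1000) × 0.975677 − 1000 = 952.456 − 1000 = -47.54 per mil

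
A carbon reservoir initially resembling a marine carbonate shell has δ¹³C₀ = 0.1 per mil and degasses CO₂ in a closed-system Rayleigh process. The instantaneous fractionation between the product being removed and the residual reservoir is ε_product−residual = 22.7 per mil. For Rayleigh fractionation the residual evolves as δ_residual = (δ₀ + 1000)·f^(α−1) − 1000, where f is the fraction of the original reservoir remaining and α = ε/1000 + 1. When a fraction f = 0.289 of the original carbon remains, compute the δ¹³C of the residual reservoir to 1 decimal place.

-27.7 per mil

Rayleigh residual: δ_res = (δ₀ + 1000)·f^(α−1) − 1000
α = ε/1000 + 1 = 1.02270, so α − 1 = 0.02270
f^(α−1) = 0.289^(0.02270) = 0.972215
δ_res = (0.1 + 1000) × 0.972215 − 1000 = 972.312 − 1000 = -27.69 per mil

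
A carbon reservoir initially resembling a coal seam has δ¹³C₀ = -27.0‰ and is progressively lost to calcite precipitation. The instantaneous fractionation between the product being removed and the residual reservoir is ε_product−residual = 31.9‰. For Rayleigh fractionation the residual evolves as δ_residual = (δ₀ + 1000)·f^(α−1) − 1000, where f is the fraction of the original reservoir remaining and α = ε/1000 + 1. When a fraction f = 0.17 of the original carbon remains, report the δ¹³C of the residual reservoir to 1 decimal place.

Rayleigh residual: δ_res = (δ₀ + 1000)·f^(α−1) − 1000
α = ε/1000 + 1 = 1.03190, so α − 1 = 0.03190
f^(α−1) = 0.17^(0.03190) = 0.945042
δ_res = (-27.0 + 1000) × 0.945042 − 1000 = 919.526 − 1000 = -80.47‰

-80.5‰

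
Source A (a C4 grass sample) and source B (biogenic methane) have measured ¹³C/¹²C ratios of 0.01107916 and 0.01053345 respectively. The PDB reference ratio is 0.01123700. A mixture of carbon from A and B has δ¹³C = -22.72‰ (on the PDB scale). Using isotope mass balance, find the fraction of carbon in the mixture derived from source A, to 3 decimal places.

0.821

δ_A = (0.01107916/0.01123700 − 1)×1000 = (0.985954 − 1)×1000 = -14.046‰
δ_B = (0.01053345/0.01123700 − 1)×1000 = (0.937390 − 1)×1000 = -62.610‰
f_A = (δ_mix − δ_B)/(δ_A − δ_B) = (-22.72 − (-62.610))/(-14.046 − (-62.610))
f_A = 39.890 / 48.564 = 0.8214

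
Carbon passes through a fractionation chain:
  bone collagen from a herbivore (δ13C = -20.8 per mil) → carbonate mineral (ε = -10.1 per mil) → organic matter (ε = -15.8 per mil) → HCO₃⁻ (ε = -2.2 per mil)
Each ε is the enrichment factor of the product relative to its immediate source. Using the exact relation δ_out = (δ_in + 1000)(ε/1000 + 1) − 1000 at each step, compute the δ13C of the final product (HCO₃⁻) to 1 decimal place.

-48.1 per mil

step 1: δ = (-20.80 + 1000)·(-10.1/1000 + 1) − 1000 = -30.69 per mil
step 2: δ = (-30.69 + 1000)·(-15.8/1000 + 1) − 1000 = -46.01 per mil
step 3: δ = (-46.01 + 1000)·(-2.2/1000 + 1) − 1000 = -48.10 per mil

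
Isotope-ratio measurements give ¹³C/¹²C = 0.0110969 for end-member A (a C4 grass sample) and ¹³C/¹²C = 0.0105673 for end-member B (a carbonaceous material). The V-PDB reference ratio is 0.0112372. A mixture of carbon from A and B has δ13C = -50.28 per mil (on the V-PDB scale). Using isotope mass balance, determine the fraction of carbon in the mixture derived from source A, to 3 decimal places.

0.198

δ_A = (0.0110969/0.0112372 − 1)×1000 = (0.987515 − 1)×1000 = -12.485 per mil
δ_B = (0.0105673/0.0112372 − 1)×1000 = (0.940386 − 1)×1000 = -59.614 per mil
f_A = (δ_mix − δ_B)/(δ_A − δ_B) = (-50.28 − (-59.614))/(-12.485 − (-59.614))
f_A = 9.334 / 47.129 = 0.1981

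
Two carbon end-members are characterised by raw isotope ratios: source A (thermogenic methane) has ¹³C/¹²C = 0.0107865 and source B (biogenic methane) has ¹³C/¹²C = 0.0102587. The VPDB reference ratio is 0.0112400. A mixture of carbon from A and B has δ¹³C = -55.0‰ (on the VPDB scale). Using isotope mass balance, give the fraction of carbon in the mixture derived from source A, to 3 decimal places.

0.688

δ_A = (0.0107865/0.0112400 − 1)×1000 = (0.959653 − 1)×1000 = -40.347‰
δ_B = (0.0102587/0.0112400 − 1)×1000 = (0.912696 − 1)×1000 = -87.304‰
f_A = (δ_mix − δ_B)/(δ_A − δ_B) = (-55.0 − (-87.304))/(-40.347 − (-87.304))
f_A = 32.304 / 46.957 = 0.6879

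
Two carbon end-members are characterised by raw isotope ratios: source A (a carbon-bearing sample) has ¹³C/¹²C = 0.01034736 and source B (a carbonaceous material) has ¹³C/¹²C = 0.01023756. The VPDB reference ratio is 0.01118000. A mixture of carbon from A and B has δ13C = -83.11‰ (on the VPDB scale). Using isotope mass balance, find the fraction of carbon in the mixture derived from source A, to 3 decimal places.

δ_A = (0.01034736/0.01118000 − 1)×1000 = (0.925524 − 1)×1000 = -74.476‰
δ_B = (0.01023756/0.01118000 − 1)×1000 = (0.915703 − 1)×1000 = -84.297‰
f_A = (δ_mix − δ_B)/(δ_A − δ_B) = (-83.11 − (-84.297))/(-74.476 − (-84.297))
f_A = 1.187 / 9.821 = 0.1209

0.121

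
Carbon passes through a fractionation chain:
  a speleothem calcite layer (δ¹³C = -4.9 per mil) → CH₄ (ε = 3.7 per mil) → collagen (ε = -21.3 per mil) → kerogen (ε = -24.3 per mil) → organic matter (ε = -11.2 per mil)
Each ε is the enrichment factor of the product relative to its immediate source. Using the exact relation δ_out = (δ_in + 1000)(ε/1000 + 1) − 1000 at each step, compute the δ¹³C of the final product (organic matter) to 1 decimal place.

step 1: δ = (-4.90 + 1000)·(3.7/1000 + 1) − 1000 = -1.22 per mil
step 2: δ = (-1.22 + 1000)·(-21.3/1000 + 1) − 1000 = -22.49 per mil
step 3: δ = (-22.49 + 1000)·(-24.3/1000 + 1) − 1000 = -46.25 per mil
step 4: δ = (-46.25 + 1000)·(-11.2/1000 + 1) − 1000 = -56.93 per mil

-56.9 per mil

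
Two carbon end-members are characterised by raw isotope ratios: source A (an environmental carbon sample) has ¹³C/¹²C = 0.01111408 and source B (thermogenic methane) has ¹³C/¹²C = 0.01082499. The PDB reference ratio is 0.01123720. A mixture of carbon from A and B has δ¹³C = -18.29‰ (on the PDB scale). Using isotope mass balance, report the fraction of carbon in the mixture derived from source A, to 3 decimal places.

0.715

δ_A = (0.01111408/0.01123720 − 1)×1000 = (0.989044 − 1)×1000 = -10.956‰
δ_B = (0.01082499/0.01123720 − 1)×1000 = (0.963317 − 1)×1000 = -36.683‰
f_A = (δ_mix − δ_B)/(δ_A − δ_B) = (-18.29 − (-36.683))/(-10.956 − (-36.683))
f_A = 18.393 / 25.726 = 0.7149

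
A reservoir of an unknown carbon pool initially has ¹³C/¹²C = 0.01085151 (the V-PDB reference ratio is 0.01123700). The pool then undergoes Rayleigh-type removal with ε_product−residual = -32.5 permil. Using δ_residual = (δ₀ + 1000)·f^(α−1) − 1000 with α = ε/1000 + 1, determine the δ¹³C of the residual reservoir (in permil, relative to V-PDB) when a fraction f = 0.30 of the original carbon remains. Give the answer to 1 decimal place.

4.2 permil

δ₀ = (0.01085151/0.01123700 − 1)×1000 = (0.965695 − 1)×1000 = -34.305 permil
α − 1 = ε/1000 = -0.0325
f^(α−1) = 0.30^(-0.0325) = 1.039905
δ_res = (-34.305 + 1000) × 1.039905 − 1000 = 1004.230 − 1000 = 4.23 permil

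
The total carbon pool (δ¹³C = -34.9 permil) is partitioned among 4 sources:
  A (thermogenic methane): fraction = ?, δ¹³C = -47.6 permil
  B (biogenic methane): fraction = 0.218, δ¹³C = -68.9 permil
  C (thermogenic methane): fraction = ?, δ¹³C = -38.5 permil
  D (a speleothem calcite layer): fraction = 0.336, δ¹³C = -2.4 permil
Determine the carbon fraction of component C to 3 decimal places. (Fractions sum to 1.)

Let f_C and f_A be the unknown fractions; fractions sum to 1 so f_C + f_A = 0.446.
Mass balance: Σ fᵢ·δᵢ = δ_bulk ⇒ f_C·(-38.5) + f_A·(-47.6) = -34.9 − (-15.827) = -19.073
Substitute f_A = 0.446 − f_C:
f_C·(-38.5 − -47.6) = -19.073 − 0.446×(-47.6) = 2.156
f_C = 2.156 / 9.1 = 0.2369

0.237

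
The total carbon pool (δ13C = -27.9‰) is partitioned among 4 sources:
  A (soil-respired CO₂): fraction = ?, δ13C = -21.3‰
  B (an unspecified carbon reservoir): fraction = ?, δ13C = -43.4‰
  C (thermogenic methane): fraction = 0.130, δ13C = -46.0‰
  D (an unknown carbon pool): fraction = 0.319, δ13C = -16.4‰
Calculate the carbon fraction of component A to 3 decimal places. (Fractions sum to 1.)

0.327

Let f_A and f_B be the unknown fractions; fractions sum to 1 so f_A + f_B = 0.551.
Mass balance: Σ fᵢ·δᵢ = δ_bulk ⇒ f_A·(-21.3) + f_B·(-43.4) = -27.9 − (-11.212) = -16.688
Substitute f_B = 0.551 − f_A:
f_A·(-21.3 − -43.4) = -16.688 − 0.551×(-43.4) = 7.225
f_A = 7.225 / 22.1 = 0.3269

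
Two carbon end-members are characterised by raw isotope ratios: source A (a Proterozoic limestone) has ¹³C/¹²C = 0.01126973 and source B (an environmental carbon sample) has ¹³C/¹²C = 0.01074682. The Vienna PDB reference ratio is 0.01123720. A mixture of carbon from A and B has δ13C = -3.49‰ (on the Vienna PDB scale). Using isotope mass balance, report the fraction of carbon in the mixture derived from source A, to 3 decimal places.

0.863

δ_A = (0.01126973/0.01123720 − 1)×1000 = (1.002895 − 1)×1000 = 2.895‰
δ_B = (0.01074682/0.01123720 − 1)×1000 = (0.956361 − 1)×1000 = -43.639‰
f_A = (δ_mix − δ_B)/(δ_A − δ_B) = (-3.49 − (-43.639))/(2.895 − (-43.639))
f_A = 40.149 / 46.534 = 0.8628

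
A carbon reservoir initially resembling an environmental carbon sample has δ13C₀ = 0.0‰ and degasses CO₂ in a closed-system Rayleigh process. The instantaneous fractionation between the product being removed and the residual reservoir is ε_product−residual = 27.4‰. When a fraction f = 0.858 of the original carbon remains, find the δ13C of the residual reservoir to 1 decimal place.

-4.2‰

Rayleigh residual: δ_res = (δ₀ + 1000)·f^(α−1) − 1000
α = ε/1000 + 1 = 1.02740, so α − 1 = 0.02740
f^(α−1) = 0.858^(0.02740) = 0.995812
δ_res = (-0.0 + 1000) × 0.995812 − 1000 = 995.812 − 1000 = -4.19‰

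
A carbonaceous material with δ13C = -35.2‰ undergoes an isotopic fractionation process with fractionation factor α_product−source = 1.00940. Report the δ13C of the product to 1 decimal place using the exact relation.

-26.1‰

δ_product = (δ_source + 1000)·α − 1000
δ_product = (-35.2 + 1000) × 1.00940 − 1000
δ_product = 973.869 − 1000 = -26.13‰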